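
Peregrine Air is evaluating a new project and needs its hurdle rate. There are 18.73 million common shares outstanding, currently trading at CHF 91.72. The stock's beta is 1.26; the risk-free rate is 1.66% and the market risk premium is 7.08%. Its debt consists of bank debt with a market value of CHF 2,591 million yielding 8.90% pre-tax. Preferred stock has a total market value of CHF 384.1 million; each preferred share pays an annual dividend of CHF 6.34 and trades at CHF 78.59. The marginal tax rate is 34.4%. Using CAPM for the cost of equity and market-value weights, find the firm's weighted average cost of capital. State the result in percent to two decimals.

7.76%

Cost of equity via CAPM: Re = 1.66% + 1.26 × 7.08% = 10.5808%.
Cost of preferred: Rp = 6.34 / 78.59 = 8.0672%.
Market value of equity E = 91.72 × 18.73m = 1717.9156m.
Total capital V = 1717.9156 + 384.1 + 2591 = 4693.0156.
Equity: weight = 1717.9156/4693.0156 = 0.3661; cost = 10.5808%.
Preferred: weight = 384.1/4693.0156 = 0.0818; cost = 8.0672%.
Bank debt: weight = 2591/4693.0156 = 0.5521; after-tax cost = 8.9% × (1 − 34.4%) = 5.8384%.
WACC = 0.3661 × 10.5808% + 0.0818 × 8.0672% + 0.5521 × 5.8384% = 7.7568%.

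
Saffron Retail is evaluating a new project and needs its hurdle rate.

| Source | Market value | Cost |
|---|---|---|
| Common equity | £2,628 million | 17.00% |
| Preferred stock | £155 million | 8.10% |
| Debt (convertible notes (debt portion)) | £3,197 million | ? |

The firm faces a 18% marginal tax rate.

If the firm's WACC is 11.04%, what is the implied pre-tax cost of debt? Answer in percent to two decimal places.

Total capital V = 2628 + 155 + 3197 = 5980.
Equity weight = 2628/5980 = 0.4395.
Preferred weight = 155/5980 = 0.0259.
Convertible notes (debt portion) weight = 3197/5980 = 0.5346.
Equity contribution = 0.4395 × 17% = 7.4709%.
Preferred contribution = 0.0259 × 8.1% = 0.2099%.
Remaining for debt = 11.04% − 7.6809% = 3.3591%.
Rd × (1 − 18%) × 0.5346 = 3.3591%  ⇒  Rd = 7.6626%.

7.66%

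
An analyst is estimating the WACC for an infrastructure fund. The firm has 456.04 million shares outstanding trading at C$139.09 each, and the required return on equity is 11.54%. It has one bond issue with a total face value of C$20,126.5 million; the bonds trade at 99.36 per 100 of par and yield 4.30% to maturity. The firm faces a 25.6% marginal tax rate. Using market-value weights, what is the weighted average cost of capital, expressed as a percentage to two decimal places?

9.54%

Market value of equity E = 139.09 × 456.04m = 63430.6036m. Market value of debt D = 20126.5m × 99.36/100 = 19997.6904m.
Total capital V = 63430.6036 + 19997.6904 = 83428.294.
Equity: weight = 63430.6036/83428.294 = 0.7603; cost = 11.54%.
Bonds outstanding: weight = 19997.6904/83428.294 = 0.2397; after-tax cost = 4.3% × (1 − 25.6%) = 3.1992%.
WACC = 0.7603 × 11.5400% + 0.2397 × 3.1992% = 9.5407%.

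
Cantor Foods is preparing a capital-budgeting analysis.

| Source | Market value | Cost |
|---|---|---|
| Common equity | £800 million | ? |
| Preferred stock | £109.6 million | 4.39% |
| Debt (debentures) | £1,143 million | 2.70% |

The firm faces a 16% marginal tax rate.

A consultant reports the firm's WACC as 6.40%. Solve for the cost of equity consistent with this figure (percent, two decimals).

12.58%

Total capital V = 800 + 109.6 + 1143 = 2052.6.
Equity weight = 800/2052.6 = 0.3897.
Preferred weight = 109.6/2052.6 = 0.0534.
Debentures weight = 1143/2052.6 = 0.5569.
Debt contribution = 0.5569 × 2.7% × (1 − 16%) = 1.2629%.
Preferred contribution = 0.0534 × 4.39% = 0.2344%.
Required equity contribution = 6.4% − 1.4974% = 4.9026%.
Re = 4.9026% / 0.3897 = 12.5790%.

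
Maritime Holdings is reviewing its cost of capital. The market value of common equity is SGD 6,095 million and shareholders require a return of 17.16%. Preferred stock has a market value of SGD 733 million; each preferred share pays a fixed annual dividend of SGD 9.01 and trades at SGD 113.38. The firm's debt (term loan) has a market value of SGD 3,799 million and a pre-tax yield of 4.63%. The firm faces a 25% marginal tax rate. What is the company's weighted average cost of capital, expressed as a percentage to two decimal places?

11.63%

Cost of preferred: Rp = 9.01 / 113.38 = 7.9467%.
Total capital V = 6095 + 733 + 3799 = 10627.
Equity: weight = 6095/10627 = 0.5735; cost = 17.16%.
Preferred: weight = 733/10627 = 0.0690; cost = 7.9467%.
Term loan: weight = 3799/10627 = 0.3575; after-tax cost = 4.63% × (1 − 25%) = 3.4725%.
WACC = 0.5735 × 17.1600% + 0.0690 × 7.9467% + 0.3575 × 3.4725% = 11.6314%.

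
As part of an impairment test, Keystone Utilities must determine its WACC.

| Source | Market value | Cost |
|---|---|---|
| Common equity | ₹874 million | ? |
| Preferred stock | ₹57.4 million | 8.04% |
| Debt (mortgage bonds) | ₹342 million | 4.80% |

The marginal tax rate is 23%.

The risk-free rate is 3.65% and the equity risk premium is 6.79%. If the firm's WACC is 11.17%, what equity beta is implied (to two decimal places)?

1.57

Total capital V = 874 + 57.4 + 342 = 1273.4.
Equity weight = 874/1273.4 = 0.6864.
Preferred weight = 57.4/1273.4 = 0.0451.
Mortgage bonds weight = 342/1273.4 = 0.2686.
Debt contribution = 0.2686 × 4.8% × (1 − 23%) = 0.9926%.
Preferred contribution = 0.0451 × 8.04% = 0.3624%.
Required equity contribution = 11.17% − 1.3551% = 9.8149%  ⇒  Re = 14.3002%.
CAPM: 14.3002% = 3.65% + β × 6.79%  ⇒  β = 1.5685.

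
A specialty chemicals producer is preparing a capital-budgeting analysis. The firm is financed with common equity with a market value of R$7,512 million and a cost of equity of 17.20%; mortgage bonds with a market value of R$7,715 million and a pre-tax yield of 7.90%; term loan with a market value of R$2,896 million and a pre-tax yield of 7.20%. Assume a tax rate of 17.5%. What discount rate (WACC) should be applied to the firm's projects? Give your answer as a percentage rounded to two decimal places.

10.85%

Total capital V = 7512 + 7715 + 2896 = 18123.
Equity: weight = 7512/18123 = 0.4145; cost = 17.2%.
Mortgage bonds: weight = 7715/18123 = 0.4257; after-tax cost = 7.9% × (1 − 17.5%) = 6.5175%.
Term loan: weight = 2896/18123 = 0.1598; after-tax cost = 7.2% × (1 − 17.5%) = 5.9400%.
WACC = 0.4145 × 17.2000% + 0.4257 × 6.5175% + 0.1598 × 5.9400% = 10.8531%.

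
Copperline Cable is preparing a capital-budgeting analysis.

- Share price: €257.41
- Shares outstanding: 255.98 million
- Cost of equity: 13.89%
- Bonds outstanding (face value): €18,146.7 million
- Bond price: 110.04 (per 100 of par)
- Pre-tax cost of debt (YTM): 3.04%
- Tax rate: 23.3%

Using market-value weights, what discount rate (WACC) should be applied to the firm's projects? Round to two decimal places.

11.20%

Market value of equity E = 257.41 × 255.98m = 65891.8118m. Market value of debt D = 18146.7m × 110.04/100 = 19968.62868m.
Total capital V = 65891.8118 + 19968.62868 = 85860.44048.
Equity: weight = 65891.8118/85860.44048 = 0.7674; cost = 13.89%.
Bonds outstanding: weight = 19968.62868/85860.44048 = 0.2326; after-tax cost = 3.04% × (1 − 23.3%) = 2.3317%.
WACC = 0.7674 × 13.8900% + 0.2326 × 2.3317% = 11.2019%.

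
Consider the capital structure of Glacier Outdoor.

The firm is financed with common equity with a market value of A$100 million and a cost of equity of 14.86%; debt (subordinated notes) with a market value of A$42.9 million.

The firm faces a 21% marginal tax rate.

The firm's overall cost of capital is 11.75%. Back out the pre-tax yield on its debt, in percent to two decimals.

Total capital V = 100 + 42.9 = 142.9.
Equity weight = 100/142.9 = 0.6998.
Subordinated notes weight = 42.9/142.9 = 0.3002.
Equity contribution = 0.6998 × 14.86% = 10.3989%.
Remaining for debt = 11.75% − 10.3989% = 1.3511%.
Rd × (1 − 21%) × 0.3002 = 1.3511%  ⇒  Rd = 5.6969%.

5.70%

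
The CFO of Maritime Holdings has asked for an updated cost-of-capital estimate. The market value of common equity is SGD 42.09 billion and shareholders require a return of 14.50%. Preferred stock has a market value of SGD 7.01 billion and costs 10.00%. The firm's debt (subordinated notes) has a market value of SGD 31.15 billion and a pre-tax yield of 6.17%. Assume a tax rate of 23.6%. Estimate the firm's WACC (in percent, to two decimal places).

Total capital V = 42.09 + 7.01 + 31.15 = 80.25.
Equity: weight = 42.09/80.25 = 0.5245; cost = 14.5%.
Preferred: weight = 7.01/80.25 = 0.0874; cost = 10%.
Subordinated notes: weight = 31.15/80.25 = 0.3882; after-tax cost = 6.17% × (1 − 23.6%) = 4.7139%.
WACC = 0.5245 × 14.5000% + 0.0874 × 10.0000% + 0.3882 × 4.7139% = 10.3083%.

10.31%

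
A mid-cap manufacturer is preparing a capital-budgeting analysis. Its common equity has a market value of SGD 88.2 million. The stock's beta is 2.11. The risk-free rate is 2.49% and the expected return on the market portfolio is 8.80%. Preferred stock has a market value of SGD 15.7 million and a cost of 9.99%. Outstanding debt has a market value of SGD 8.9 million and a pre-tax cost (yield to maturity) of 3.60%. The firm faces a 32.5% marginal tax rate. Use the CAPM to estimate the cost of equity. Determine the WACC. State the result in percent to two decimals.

Market risk premium = 8.8% − 2.49% = 6.31%.
Cost of equity via CAPM: Re = 2.49% + 2.11 × 6.31% = 15.8041%.
Total capital V = 88.2 + 15.7 + 8.9 = 112.8.
Equity: weight = 88.2/112.8 = 0.7819; cost = 15.8041%.
Preferred: weight = 15.7/112.8 = 0.1392; cost = 9.99%.
Debt: weight = 8.9/112.8 = 0.0789; after-tax cost = 3.6% × (1 − 32.5%) = 2.4300%.
WACC = 0.7819 × 15.8041% + 0.1392 × 9.9900% + 0.0789 × 2.4300% = 13.9396%.

13.94%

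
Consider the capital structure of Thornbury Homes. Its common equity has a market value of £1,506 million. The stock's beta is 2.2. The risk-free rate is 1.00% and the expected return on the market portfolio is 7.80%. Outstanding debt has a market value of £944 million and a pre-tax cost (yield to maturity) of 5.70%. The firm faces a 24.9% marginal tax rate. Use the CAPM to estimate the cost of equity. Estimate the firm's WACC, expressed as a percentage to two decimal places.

Market risk premium = 7.8% − 1.0% = 6.8%.
Cost of equity via CAPM: Re = 1.0% + 2.2 × 6.8% = 15.9600%.
Total capital V = 1506 + 944 = 2450.
Equity: weight = 1506/2450 = 0.6147; cost = 15.96%.
Debt: weight = 944/2450 = 0.3853; after-tax cost = 5.7% × (1 − 24.9%) = 4.2807%.
WACC = 0.6147 × 15.9600% + 0.3853 × 4.2807% = 11.4599%.

11.46%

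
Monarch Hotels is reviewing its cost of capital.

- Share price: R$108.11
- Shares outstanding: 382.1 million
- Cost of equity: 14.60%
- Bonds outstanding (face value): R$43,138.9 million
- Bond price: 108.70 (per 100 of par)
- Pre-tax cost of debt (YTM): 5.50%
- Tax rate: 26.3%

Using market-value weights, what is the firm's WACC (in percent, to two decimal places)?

Market value of equity E = 108.11 × 382.1m = 41308.831m. Market value of debt D = 43138.9m × 108.7/100 = 46891.9843m.
Total capital V = 41308.831 + 46891.9843 = 88200.8153.
Equity: weight = 41308.831/88200.8153 = 0.4683; cost = 14.6%.
Bonds outstanding: weight = 46891.9843/88200.8153 = 0.5317; after-tax cost = 5.5% × (1 − 26.3%) = 4.0535%.
WACC = 0.4683 × 14.6000% + 0.5317 × 4.0535% = 8.9930%.

8.99%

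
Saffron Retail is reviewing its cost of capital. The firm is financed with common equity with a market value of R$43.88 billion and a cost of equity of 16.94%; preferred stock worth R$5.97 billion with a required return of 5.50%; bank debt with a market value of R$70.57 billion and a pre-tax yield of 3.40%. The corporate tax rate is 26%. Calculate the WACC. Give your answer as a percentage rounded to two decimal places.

Total capital V = 43.88 + 5.97 + 70.57 = 120.42.
Equity: weight = 43.88/120.42 = 0.3644; cost = 16.94%.
Preferred: weight = 5.97/120.42 = 0.0496; cost = 5.5%.
Bank debt: weight = 70.57/120.42 = 0.5860; after-tax cost = 3.4% × (1 − 26%) = 2.5160%.
WACC = 0.3644 × 16.9400% + 0.0496 × 5.5000% + 0.5860 × 2.5160% = 7.9199%.

7.92%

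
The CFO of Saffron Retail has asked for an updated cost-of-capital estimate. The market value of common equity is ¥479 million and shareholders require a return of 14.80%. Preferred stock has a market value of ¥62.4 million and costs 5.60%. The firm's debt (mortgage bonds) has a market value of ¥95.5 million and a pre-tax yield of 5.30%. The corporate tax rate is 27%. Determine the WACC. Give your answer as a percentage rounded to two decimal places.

Total capital V = 479 + 62.4 + 95.5 = 636.9.
Equity: weight = 479/636.9 = 0.7521; cost = 14.8%.
Preferred: weight = 62.4/636.9 = 0.0980; cost = 5.6%.
Mortgage bonds: weight = 95.5/636.9 = 0.1499; after-tax cost = 5.3% × (1 − 27%) = 3.8690%.
WACC = 0.7521 × 14.8000% + 0.0980 × 5.6000% + 0.1499 × 3.8690% = 12.2596%.

12.26%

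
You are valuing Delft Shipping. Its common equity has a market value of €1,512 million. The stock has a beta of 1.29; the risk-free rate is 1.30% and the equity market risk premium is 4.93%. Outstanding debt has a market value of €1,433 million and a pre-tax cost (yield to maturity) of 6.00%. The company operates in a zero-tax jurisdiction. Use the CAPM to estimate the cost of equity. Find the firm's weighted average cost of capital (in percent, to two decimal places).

6.85%

Cost of equity via CAPM: Re = 1.3% + 1.29 × 4.93% = 7.6597%.
Total capital V = 1512 + 1433 = 2945.
Equity: weight = 1512/2945 = 0.5134; cost = 7.6597%.
Debt: weight = 1433/2945 = 0.4866; after-tax cost = 6% × (1 − 0%) = 6.0000%.
WACC = 0.5134 × 7.6597% + 0.4866 × 6.0000% = 6.8521%.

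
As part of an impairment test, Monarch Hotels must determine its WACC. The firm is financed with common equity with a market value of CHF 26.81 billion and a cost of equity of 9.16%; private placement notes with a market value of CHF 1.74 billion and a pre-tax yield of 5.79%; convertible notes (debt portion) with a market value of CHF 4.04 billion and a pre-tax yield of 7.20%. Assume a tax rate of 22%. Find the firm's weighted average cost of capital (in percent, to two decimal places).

8.47%

Total capital V = 26.81 + 1.74 + 4.04 = 32.59.
Equity: weight = 26.81/32.59 = 0.8226; cost = 9.16%.
Private placement notes: weight = 1.74/32.59 = 0.0534; after-tax cost = 5.79% × (1 − 22%) = 4.5162%.
Convertible notes (debt portion): weight = 4.04/32.59 = 0.1240; after-tax cost = 7.2% × (1 − 22%) = 5.6160%.
WACC = 0.8226 × 9.1600% + 0.0534 × 4.5162% + 0.1240 × 5.6160% = 8.4727%.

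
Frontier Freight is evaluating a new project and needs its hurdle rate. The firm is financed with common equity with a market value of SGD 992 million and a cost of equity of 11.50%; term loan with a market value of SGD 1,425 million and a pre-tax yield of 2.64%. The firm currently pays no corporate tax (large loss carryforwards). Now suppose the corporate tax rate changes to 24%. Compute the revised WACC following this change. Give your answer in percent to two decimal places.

5.90%

After the change:
Total capital V = 992 + 1425 = 2417.
Equity: weight = 992/2417 = 0.4104; cost = 11.5%.
Term loan: weight = 1425/2417 = 0.5896; after-tax cost = 2.64% × (1 − 24%) = 2.0064%.
WACC = 0.4104 × 11.5000% + 0.5896 × 2.0064% = 5.9028%.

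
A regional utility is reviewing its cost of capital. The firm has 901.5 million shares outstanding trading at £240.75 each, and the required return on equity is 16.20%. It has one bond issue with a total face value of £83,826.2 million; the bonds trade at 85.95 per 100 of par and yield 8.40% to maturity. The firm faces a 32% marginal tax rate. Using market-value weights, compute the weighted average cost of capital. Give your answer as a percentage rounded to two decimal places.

Market value of equity E = 240.75 × 901.5m = 217036.125m. Market value of debt D = 83826.2m × 85.95/100 = 72048.6189m.
Total capital V = 217036.125 + 72048.6189 = 289084.7439.
Equity: weight = 217036.125/289084.7439 = 0.7508; cost = 16.2%.
Bonds outstanding: weight = 72048.6189/289084.7439 = 0.2492; after-tax cost = 8.4% × (1 − 32%) = 5.7120%.
WACC = 0.7508 × 16.2000% + 0.2492 × 5.7120% = 13.5861%.

13.59%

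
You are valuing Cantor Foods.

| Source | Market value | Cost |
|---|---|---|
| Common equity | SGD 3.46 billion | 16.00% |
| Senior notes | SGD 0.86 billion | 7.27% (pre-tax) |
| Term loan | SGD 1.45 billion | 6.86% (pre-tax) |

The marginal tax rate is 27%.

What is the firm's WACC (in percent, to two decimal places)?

Total capital V = 3.46 + 0.86 + 1.45 = 5.77.
Equity: weight = 3.46/5.77 = 0.5997; cost = 16%.
Senior notes: weight = 0.86/5.77 = 0.1490; after-tax cost = 7.27% × (1 − 27%) = 5.3071%.
Term loan: weight = 1.45/5.77 = 0.2513; after-tax cost = 6.86% × (1 − 27%) = 5.0078%.
WACC = 0.5997 × 16.0000% + 0.1490 × 5.3071% + 0.2513 × 5.0078% = 11.6439%.

11.64%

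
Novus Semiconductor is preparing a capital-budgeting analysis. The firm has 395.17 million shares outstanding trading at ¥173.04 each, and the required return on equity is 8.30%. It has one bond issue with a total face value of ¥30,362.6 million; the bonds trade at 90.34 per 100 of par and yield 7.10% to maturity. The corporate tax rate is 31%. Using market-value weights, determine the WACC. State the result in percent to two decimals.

Market value of equity E = 173.04 × 395.17m = 68380.2168m. Market value of debt D = 30362.6m × 90.34/100 = 27429.57284m.
Total capital V = 68380.2168 + 27429.57284 = 95809.78964.
Equity: weight = 68380.2168/95809.78964 = 0.7137; cost = 8.3%.
Bonds outstanding: weight = 27429.57284/95809.78964 = 0.2863; after-tax cost = 7.1% × (1 − 31%) = 4.8990%.
WACC = 0.7137 × 8.3000% + 0.2863 × 4.8990% = 7.3263%.

7.33%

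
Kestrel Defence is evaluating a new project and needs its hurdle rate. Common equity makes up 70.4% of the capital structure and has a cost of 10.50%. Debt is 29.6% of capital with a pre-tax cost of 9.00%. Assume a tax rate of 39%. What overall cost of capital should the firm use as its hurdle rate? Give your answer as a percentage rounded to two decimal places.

9.02%

After-tax cost of debt = 9% × (1 − 39%) = 5.4900%.
WACC = 0.704 × 10.5000% + 0.296 × 5.4900% = 9.0170%.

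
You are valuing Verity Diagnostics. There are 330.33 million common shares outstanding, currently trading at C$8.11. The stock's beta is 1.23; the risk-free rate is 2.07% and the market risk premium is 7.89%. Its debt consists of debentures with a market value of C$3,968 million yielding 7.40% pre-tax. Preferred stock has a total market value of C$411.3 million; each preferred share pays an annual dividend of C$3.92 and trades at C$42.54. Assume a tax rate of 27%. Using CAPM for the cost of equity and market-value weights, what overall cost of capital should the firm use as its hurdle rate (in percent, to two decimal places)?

Cost of equity via CAPM: Re = 2.07% + 1.23 × 7.89% = 11.7747%.
Cost of preferred: Rp = 3.92 / 42.54 = 9.2149%.
Market value of equity E = 8.11 × 330.33m = 2678.9763m.
Total capital V = 2678.9763 + 411.3 + 3968 = 7058.2763.
Equity: weight = 2678.9763/7058.2763 = 0.3796; cost = 11.7747%.
Preferred: weight = 411.3/7058.2763 = 0.0583; cost = 9.2149%.
Debentures: weight = 3968/7058.2763 = 0.5622; after-tax cost = 7.4% × (1 − 27%) = 5.4020%.
WACC = 0.3796 × 11.7747% + 0.0583 × 9.2149% + 0.5622 × 5.4020% = 8.0430%.

8.04%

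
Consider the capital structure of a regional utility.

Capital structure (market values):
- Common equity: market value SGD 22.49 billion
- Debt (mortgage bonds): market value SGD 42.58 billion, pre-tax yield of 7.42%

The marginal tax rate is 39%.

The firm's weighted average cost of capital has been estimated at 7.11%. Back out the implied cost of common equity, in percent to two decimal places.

12.00%

Total capital V = 22.49 + 42.58 = 65.07.
Equity weight = 22.49/65.07 = 0.3456.
Mortgage bonds weight = 42.58/65.07 = 0.6544.
Debt contribution = 0.6544 × 7.42% × (1 − 39%) = 2.9618%.
Required equity contribution = 7.11% − 2.9618% = 4.1482%.
Re = 4.1482% / 0.3456 = 12.0019%.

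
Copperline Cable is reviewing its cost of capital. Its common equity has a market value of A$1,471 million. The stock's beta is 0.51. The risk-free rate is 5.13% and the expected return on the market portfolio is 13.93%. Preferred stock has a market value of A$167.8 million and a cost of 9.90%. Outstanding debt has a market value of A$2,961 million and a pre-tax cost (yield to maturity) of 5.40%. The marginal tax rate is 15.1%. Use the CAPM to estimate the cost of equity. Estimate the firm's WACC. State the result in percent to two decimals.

6.39%

Market risk premium = 13.93% − 5.13% = 8.8%.
Cost of equity via CAPM: Re = 5.13% + 0.51 × 8.8% = 9.6180%.
Total capital V = 1471 + 167.8 + 2961 = 4599.8.
Equity: weight = 1471/4599.8 = 0.3198; cost = 9.618%.
Preferred: weight = 167.8/4599.8 = 0.0365; cost = 9.9%.
Debt: weight = 2961/4599.8 = 0.6437; after-tax cost = 5.4% × (1 − 15.1%) = 4.5846%.
WACC = 0.3198 × 9.6180% + 0.0365 × 9.9000% + 0.6437 × 4.5846% = 6.3882%.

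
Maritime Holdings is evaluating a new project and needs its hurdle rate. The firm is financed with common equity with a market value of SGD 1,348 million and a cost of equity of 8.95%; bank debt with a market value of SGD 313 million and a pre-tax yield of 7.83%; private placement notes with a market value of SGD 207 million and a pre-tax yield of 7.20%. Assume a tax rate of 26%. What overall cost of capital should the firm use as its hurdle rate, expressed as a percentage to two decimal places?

Total capital V = 1348 + 313 + 207 = 1868.
Equity: weight = 1348/1868 = 0.7216; cost = 8.95%.
Bank debt: weight = 313/1868 = 0.1676; after-tax cost = 7.83% × (1 − 26%) = 5.7942%.
Private placement notes: weight = 207/1868 = 0.1108; after-tax cost = 7.2% × (1 − 26%) = 5.3280%.
WACC = 0.7216 × 8.9500% + 0.1676 × 5.7942% + 0.1108 × 5.3280% = 8.0199%.

8.02%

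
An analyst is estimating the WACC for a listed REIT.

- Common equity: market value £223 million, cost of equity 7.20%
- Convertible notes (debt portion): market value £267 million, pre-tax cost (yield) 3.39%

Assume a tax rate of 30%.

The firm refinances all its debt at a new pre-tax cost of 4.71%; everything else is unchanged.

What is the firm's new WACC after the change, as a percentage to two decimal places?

After the change:
Total capital V = 223 + 267 = 490.
Equity: weight = 223/490 = 0.4551; cost = 7.2%.
Convertible notes (debt portion): weight = 267/490 = 0.5449; after-tax cost = 4.71% × (1 − 30%) = 3.2970%.
WACC = 0.4551 × 7.2000% + 0.5449 × 3.2970% = 5.0733%.

5.07%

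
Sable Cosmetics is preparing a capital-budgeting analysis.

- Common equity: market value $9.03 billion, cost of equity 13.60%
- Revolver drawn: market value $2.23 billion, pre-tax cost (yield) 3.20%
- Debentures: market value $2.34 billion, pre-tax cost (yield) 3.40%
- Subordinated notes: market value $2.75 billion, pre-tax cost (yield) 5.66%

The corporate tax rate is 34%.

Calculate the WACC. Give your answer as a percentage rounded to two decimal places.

8.75%

Total capital V = 9.03 + 2.23 + 2.34 + 2.75 = 16.35.
Equity: weight = 9.03/16.35 = 0.5523; cost = 13.6%.
Revolver drawn: weight = 2.23/16.35 = 0.1364; after-tax cost = 3.2% × (1 − 34%) = 2.1120%.
Debentures: weight = 2.34/16.35 = 0.1431; after-tax cost = 3.4% × (1 − 34%) = 2.2440%.
Subordinated notes: weight = 2.75/16.35 = 0.1682; after-tax cost = 5.66% × (1 − 34%) = 3.7356%.
WACC = 0.5523 × 13.6000% + 0.1364 × 2.1120% + 0.1431 × 2.2440% + 0.1682 × 3.7356% = 8.7487%.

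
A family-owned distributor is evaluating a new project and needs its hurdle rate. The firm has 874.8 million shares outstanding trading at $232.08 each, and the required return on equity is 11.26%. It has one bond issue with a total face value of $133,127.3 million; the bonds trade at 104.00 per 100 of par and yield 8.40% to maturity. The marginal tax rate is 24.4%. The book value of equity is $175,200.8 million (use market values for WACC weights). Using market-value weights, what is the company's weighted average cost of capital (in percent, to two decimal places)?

Market value of equity E = 232.08 × 874.8m = 203023.584m. Market value of debt D = 133127.3m × 104.0/100 = 138452.392m.
Total capital V = 203023.584 + 138452.392 = 341475.976.
Equity: weight = 203023.584/341475.976 = 0.5945; cost = 11.26%.
Bonds outstanding: weight = 138452.392/341475.976 = 0.4055; after-tax cost = 8.4% × (1 − 24.4%) = 6.3504%.
WACC = 0.5945 × 11.2600% + 0.4055 × 6.3504% = 9.2694%.

9.27%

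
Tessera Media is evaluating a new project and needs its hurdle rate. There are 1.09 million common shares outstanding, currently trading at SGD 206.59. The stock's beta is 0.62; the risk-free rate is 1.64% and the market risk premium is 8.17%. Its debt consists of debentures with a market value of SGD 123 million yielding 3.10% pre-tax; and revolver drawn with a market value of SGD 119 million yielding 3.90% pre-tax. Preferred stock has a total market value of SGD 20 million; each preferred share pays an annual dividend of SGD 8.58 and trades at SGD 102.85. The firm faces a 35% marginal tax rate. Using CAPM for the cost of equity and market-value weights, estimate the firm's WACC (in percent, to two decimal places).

Cost of equity via CAPM: Re = 1.64% + 0.62 × 8.17% = 6.7054%.
Cost of preferred: Rp = 8.58 / 102.85 = 8.3422%.
Market value of equity E = 206.59 × 1.09m = 225.1831m.
Total capital V = 225.1831 + 20 + 123 + 119 = 487.1831.
Equity: weight = 225.1831/487.1831 = 0.4622; cost = 6.7054%.
Preferred: weight = 20/487.1831 = 0.0411; cost = 8.3422%.
Debentures: weight = 123/487.1831 = 0.2525; after-tax cost = 3.1% × (1 − 35%) = 2.0150%.
Revolver drawn: weight = 119/487.1831 = 0.2443; after-tax cost = 3.9% × (1 − 35%) = 2.5350%.
WACC = 0.4622 × 6.7054% + 0.0411 × 8.3422% + 0.2525 × 2.0150% + 0.2443 × 2.5350% = 4.5697%.

4.57%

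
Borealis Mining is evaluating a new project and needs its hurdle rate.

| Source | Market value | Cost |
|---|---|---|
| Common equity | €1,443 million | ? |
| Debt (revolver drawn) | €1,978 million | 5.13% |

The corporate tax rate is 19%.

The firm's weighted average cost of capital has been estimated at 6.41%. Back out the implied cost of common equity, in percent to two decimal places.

Total capital V = 1443 + 1978 = 3421.
Equity weight = 1443/3421 = 0.4218.
Revolver drawn weight = 1978/3421 = 0.5782.
Debt contribution = 0.5782 × 5.13% × (1 − 19%) = 2.4026%.
Required equity contribution = 6.41% − 2.4026% = 4.0074%.
Re = 4.0074% / 0.4218 = 9.5006%.

9.50%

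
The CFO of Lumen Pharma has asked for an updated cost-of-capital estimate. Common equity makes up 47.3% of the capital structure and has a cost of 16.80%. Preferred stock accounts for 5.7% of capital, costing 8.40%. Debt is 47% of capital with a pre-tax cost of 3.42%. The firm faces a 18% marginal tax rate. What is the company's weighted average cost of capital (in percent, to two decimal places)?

9.74%

After-tax cost of debt = 3.42% × (1 − 18%) = 2.8044%.
WACC = 0.473 × 16.8000% + 0.057 × 8.4000% + 0.470 × 2.8044% = 9.7433%.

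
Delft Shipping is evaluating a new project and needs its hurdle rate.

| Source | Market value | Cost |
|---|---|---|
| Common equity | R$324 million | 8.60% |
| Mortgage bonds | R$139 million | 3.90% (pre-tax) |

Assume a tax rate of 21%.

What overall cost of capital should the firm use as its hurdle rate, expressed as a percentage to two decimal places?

6.94%

Total capital V = 324 + 139 = 463.
Equity: weight = 324/463 = 0.6998; cost = 8.6%.
Mortgage bonds: weight = 139/463 = 0.3002; after-tax cost = 3.9% × (1 − 21%) = 3.0810%.
WACC = 0.6998 × 8.6000% + 0.3002 × 3.0810% = 6.9431%.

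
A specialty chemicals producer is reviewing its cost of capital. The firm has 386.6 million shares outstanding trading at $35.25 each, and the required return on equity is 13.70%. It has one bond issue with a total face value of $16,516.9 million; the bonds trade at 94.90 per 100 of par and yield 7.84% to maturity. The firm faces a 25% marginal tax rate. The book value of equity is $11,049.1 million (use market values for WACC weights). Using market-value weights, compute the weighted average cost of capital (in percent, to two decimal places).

Market value of equity E = 35.25 × 386.6m = 13627.65m. Market value of debt D = 16516.9m × 94.9/100 = 15674.5381m.
Total capital V = 13627.65 + 15674.5381 = 29302.1881.
Equity: weight = 13627.65/29302.1881 = 0.4651; cost = 13.7%.
Bonds outstanding: weight = 15674.5381/29302.1881 = 0.5349; after-tax cost = 7.84% × (1 − 25%) = 5.8800%.
WACC = 0.4651 × 13.7000% + 0.5349 × 5.8800% = 9.5169%.

9.52%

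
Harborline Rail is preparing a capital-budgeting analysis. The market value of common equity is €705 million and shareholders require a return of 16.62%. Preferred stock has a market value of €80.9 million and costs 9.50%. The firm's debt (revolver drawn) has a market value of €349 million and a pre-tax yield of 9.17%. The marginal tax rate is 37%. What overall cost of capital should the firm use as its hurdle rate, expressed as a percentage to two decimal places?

12.78%

Total capital V = 705 + 80.9 + 349 = 1134.9.
Equity: weight = 705/1134.9 = 0.6212; cost = 16.62%.
Preferred: weight = 80.9/1134.9 = 0.0713; cost = 9.5%.
Revolver drawn: weight = 349/1134.9 = 0.3075; after-tax cost = 9.17% × (1 − 37%) = 5.7771%.
WACC = 0.6212 × 16.6200% + 0.0713 × 9.5000% + 0.3075 × 5.7771% = 12.7781%.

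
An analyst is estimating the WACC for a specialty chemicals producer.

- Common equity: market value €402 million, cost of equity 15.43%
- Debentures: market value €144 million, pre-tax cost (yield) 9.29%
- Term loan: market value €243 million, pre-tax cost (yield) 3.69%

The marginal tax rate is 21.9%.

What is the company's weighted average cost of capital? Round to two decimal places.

Total capital V = 402 + 144 + 243 = 789.
Equity: weight = 402/789 = 0.5095; cost = 15.43%.
Debentures: weight = 144/789 = 0.1825; after-tax cost = 9.29% × (1 − 21.9%) = 7.2555%.
Term loan: weight = 243/789 = 0.3080; after-tax cost = 3.69% × (1 − 21.9%) = 2.8819%.
WACC = 0.5095 × 15.4300% + 0.1825 × 7.2555% + 0.3080 × 2.8819% = 10.0734%.

10.07%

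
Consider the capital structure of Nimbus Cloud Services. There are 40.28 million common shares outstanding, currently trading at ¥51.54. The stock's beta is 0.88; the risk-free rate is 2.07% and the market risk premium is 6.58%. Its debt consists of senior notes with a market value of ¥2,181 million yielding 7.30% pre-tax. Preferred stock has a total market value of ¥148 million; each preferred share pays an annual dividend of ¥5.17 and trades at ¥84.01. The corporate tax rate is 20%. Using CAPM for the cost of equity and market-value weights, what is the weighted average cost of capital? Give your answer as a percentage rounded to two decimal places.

Cost of equity via CAPM: Re = 2.07% + 0.88 × 6.58% = 7.8604%.
Cost of preferred: Rp = 5.17 / 84.01 = 6.1540%.
Market value of equity E = 51.54 × 40.28m = 2076.0312m.
Total capital V = 2076.0312 + 148 + 2181 = 4405.0312.
Equity: weight = 2076.0312/4405.0312 = 0.4713; cost = 7.8604%.
Preferred: weight = 148/4405.0312 = 0.0336; cost = 6.154%.
Senior notes: weight = 2181/4405.0312 = 0.4951; after-tax cost = 7.3% × (1 − 20%) = 5.8400%.
WACC = 0.4713 × 7.8604% + 0.0336 × 6.1540% + 0.4951 × 5.8400% = 6.8027%.

6.80%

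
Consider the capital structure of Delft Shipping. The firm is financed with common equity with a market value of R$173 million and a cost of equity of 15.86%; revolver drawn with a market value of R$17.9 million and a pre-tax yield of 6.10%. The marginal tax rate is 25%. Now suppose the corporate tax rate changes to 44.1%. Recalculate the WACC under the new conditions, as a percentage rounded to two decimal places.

14.69%

After the change:
Total capital V = 173 + 17.9 = 190.9.
Equity: weight = 173/190.9 = 0.9062; cost = 15.86%.
Revolver drawn: weight = 17.9/190.9 = 0.0938; after-tax cost = 6.1% × (1 − 44.1%) = 3.4099%.
WACC = 0.9062 × 15.8600% + 0.0938 × 3.4099% = 14.6926%.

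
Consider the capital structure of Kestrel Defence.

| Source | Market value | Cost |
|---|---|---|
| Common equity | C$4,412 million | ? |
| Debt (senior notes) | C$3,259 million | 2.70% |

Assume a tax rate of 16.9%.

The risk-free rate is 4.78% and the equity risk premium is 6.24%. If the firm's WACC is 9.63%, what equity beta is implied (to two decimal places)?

1.65

Total capital V = 4412 + 3259 = 7671.
Equity weight = 4412/7671 = 0.5752.
Senior notes weight = 3259/7671 = 0.4248.
Debt contribution = 0.4248 × 2.7% × (1 − 16.9%) = 0.9532%.
Required equity contribution = 9.63% − 0.9532% = 8.6768%  ⇒  Re = 15.0860%.
CAPM: 15.0860% = 4.78% + β × 6.24%  ⇒  β = 1.6516.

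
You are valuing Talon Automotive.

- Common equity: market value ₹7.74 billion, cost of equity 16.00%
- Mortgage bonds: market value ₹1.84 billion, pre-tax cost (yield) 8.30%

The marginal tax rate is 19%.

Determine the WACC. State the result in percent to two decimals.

14.22%

Total capital V = 7.74 + 1.84 = 9.58.
Equity: weight = 7.74/9.58 = 0.8079; cost = 16%.
Mortgage bonds: weight = 1.84/9.58 = 0.1921; after-tax cost = 8.3% × (1 − 19%) = 6.7230%.
WACC = 0.8079 × 16.0000% + 0.1921 × 6.7230% = 14.2182%.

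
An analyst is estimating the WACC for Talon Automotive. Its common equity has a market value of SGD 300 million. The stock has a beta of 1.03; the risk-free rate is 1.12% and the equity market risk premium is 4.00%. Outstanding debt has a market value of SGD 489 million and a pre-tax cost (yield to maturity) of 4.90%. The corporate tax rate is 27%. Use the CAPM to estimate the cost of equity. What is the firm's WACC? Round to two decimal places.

4.21%

Cost of equity via CAPM: Re = 1.12% + 1.03 × 4.0% = 5.2400%.
Total capital V = 300 + 489 = 789.
Equity: weight = 300/789 = 0.3802; cost = 5.24%.
Debt: weight = 489/789 = 0.6198; after-tax cost = 4.9% × (1 − 27%) = 3.5770%.
WACC = 0.3802 × 5.2400% + 0.6198 × 3.5770% = 4.2093%.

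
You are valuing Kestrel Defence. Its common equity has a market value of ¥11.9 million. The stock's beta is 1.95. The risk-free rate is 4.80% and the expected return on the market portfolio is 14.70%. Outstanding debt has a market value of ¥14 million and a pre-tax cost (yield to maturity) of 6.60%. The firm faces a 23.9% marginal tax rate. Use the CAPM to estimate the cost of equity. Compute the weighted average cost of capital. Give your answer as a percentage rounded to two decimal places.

13.79%

Market risk premium = 14.7% − 4.8% = 9.9%.
Cost of equity via CAPM: Re = 4.8% + 1.95 × 9.9% = 24.1050%.
Total capital V = 11.9 + 14 = 25.9.
Equity: weight = 11.9/25.9 = 0.4595; cost = 24.105%.
Debt: weight = 14/25.9 = 0.5405; after-tax cost = 6.6% × (1 − 23.9%) = 5.0226%.
WACC = 0.4595 × 24.1050% + 0.5405 × 5.0226% = 13.7902%.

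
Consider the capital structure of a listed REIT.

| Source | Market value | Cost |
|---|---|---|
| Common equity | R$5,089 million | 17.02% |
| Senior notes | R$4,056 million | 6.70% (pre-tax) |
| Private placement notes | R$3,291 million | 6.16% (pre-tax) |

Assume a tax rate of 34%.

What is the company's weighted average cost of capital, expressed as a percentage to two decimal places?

9.48%

Total capital V = 5089 + 4056 + 3291 = 12436.
Equity: weight = 5089/12436 = 0.4092; cost = 17.02%.
Senior notes: weight = 4056/12436 = 0.3261; after-tax cost = 6.7% × (1 − 34%) = 4.4220%.
Private placement notes: weight = 3291/12436 = 0.2646; after-tax cost = 6.16% × (1 − 34%) = 4.0656%.
WACC = 0.4092 × 17.0200% + 0.3261 × 4.4220% + 0.2646 × 4.0656% = 9.4830%.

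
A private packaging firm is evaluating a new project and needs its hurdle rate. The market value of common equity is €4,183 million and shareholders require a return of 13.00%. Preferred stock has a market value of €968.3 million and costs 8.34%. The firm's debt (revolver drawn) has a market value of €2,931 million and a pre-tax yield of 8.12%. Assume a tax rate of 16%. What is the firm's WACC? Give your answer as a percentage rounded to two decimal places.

10.20%

Total capital V = 4183 + 968.3 + 2931 = 8082.3.
Equity: weight = 4183/8082.3 = 0.5176; cost = 13%.
Preferred: weight = 968.3/8082.3 = 0.1198; cost = 8.34%.
Revolver drawn: weight = 2931/8082.3 = 0.3626; after-tax cost = 8.12% × (1 − 16%) = 6.8208%.
WACC = 0.5176 × 13.0000% + 0.1198 × 8.3400% + 0.3626 × 6.8208% = 10.2009%.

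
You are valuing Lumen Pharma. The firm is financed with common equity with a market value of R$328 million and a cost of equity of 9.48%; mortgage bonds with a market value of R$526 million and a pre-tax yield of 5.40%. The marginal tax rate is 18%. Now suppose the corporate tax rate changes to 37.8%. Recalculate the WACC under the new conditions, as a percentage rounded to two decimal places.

After the change:
Total capital V = 328 + 526 = 854.
Equity: weight = 328/854 = 0.3841; cost = 9.48%.
Mortgage bonds: weight = 526/854 = 0.6159; after-tax cost = 5.4% × (1 − 37.8%) = 3.3588%.
WACC = 0.3841 × 9.4800% + 0.6159 × 3.3588% = 5.7098%.

5.71%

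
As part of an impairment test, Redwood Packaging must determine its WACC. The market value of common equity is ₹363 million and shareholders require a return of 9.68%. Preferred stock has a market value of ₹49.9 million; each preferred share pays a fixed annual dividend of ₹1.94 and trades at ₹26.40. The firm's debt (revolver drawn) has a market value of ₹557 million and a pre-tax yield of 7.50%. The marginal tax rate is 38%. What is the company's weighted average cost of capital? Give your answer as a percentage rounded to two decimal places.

Cost of preferred: Rp = 1.94 / 26.4 = 7.3485%.
Total capital V = 363 + 49.9 + 557 = 969.9.
Equity: weight = 363/969.9 = 0.3743; cost = 9.68%.
Preferred: weight = 49.9/969.9 = 0.0514; cost = 7.3485%.
Revolver drawn: weight = 557/969.9 = 0.5743; after-tax cost = 7.5% × (1 − 38%) = 4.6500%.
WACC = 0.3743 × 9.6800% + 0.0514 × 7.3485% + 0.5743 × 4.6500% = 6.6714%.

6.67%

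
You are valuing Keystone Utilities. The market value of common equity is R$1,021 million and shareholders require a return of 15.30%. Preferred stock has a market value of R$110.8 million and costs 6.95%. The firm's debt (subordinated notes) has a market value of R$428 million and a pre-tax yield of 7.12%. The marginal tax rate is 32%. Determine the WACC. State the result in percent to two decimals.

11.84%

Total capital V = 1021 + 110.8 + 428 = 1559.8.
Equity: weight = 1021/1559.8 = 0.6546; cost = 15.3%.
Preferred: weight = 110.8/1559.8 = 0.0710; cost = 6.95%.
Subordinated notes: weight = 428/1559.8 = 0.2744; after-tax cost = 7.12% × (1 − 32%) = 4.8416%.
WACC = 0.6546 × 15.3000% + 0.0710 × 6.9500% + 0.2744 × 4.8416% = 11.8371%.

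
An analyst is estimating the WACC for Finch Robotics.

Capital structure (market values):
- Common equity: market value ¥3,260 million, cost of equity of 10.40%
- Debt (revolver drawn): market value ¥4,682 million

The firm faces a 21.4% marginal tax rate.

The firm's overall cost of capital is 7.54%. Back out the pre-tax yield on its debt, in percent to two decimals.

7.06%

Total capital V = 3260 + 4682 = 7942.
Equity weight = 3260/7942 = 0.4105.
Revolver drawn weight = 4682/7942 = 0.5895.
Equity contribution = 0.4105 × 10.4% = 4.2689%.
Remaining for debt = 7.54% − 4.2689% = 3.2711%.
Rd × (1 − 21.4%) × 0.5895 = 3.2711%  ⇒  Rd = 7.0593%.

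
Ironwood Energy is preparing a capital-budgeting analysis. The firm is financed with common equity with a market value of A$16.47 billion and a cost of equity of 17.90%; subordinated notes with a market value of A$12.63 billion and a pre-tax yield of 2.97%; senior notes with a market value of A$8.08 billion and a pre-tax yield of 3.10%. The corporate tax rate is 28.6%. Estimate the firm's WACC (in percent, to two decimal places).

Total capital V = 16.47 + 12.63 + 8.08 = 37.18.
Equity: weight = 16.47/37.18 = 0.4430; cost = 17.9%.
Subordinated notes: weight = 12.63/37.18 = 0.3397; after-tax cost = 2.97% × (1 − 28.6%) = 2.1206%.
Senior notes: weight = 8.08/37.18 = 0.2173; after-tax cost = 3.1% × (1 − 28.6%) = 2.2134%.
WACC = 0.4430 × 17.9000% + 0.3397 × 2.1206% + 0.2173 × 2.2134% = 9.1307%.

9.13%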